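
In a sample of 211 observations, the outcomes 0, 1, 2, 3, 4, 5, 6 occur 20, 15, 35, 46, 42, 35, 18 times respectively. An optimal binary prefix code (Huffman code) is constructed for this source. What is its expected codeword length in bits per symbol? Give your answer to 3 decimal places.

2.739 bits/symbol

Probabilities are the counts divided by 211.
Repeatedly combine the two least-probable nodes; the expected code length is the sum of the merged weights.
merge 15/211 + 18/211 → 33/211
merge 20/211 + 33/211 → 53/211
merge 35/211 + 35/211 → 70/211
merge 42/211 + 46/211 → 88/211
merge 53/211 + 70/211 → 123/211
merge 88/211 + 123/211 → 1
L = 33/211 + 53/211 + 70/211 + 88/211 + 123/211 + 1 = 578/211 ≈ 2.739 bits/symbol.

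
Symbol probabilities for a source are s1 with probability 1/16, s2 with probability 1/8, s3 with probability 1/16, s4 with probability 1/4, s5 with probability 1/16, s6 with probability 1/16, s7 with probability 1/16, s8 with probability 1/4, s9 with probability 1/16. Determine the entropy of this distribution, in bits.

2.875 bits

Each probability is a power of 1/2, so log₂(1/p) is an integer.
H = Σ p·log₂(1/p) = 1/16·4 + 1/8·3 + 1/16·4 + 1/4·2 + 1/16·4 + 1/16·4 + 1/16·4 + 1/4·2 + 1/16·4 = 2.875 bits.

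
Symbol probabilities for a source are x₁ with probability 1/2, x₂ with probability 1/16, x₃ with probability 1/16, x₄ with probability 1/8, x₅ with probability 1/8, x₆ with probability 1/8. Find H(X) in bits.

2.125 bits

Each probability is a power of 1/2, so log₂(1/p) is an integer.
H = Σ p·log₂(1/p) = 1/2·1 + 1/16·4 + 1/16·4 + 1/8·3 + 1/8·3 + 1/8·3 = 2.125 bits.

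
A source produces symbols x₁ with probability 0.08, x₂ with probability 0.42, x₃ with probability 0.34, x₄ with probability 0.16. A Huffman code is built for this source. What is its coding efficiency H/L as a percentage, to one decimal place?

97.2%

Entropy H = −Σ p log₂ p ≈ 1.7693 bits.
Huffman merges: 2/25+4/25→6/25; 6/25+17/50→29/50; 21/50+29/50→1. L = 91/50 ≈ 1.8200.
Efficiency = H/L = 1.7693/1.8200 = 97.2%.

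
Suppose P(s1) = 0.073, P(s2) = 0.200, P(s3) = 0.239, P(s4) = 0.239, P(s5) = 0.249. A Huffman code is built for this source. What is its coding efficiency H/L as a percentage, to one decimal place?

Entropy H = −Σ p log₂ p ≈ 2.2265 bits.
Huffman merges: 73/1000+1/5→273/1000; 239/1000+239/1000→239/500; 249/1000+273/1000→261/500; 239/500+261/500→1. L = 2273/1000 ≈ 2.2730.
Efficiency = H/L = 2.2265/2.2730 = 98.0%.

98.0%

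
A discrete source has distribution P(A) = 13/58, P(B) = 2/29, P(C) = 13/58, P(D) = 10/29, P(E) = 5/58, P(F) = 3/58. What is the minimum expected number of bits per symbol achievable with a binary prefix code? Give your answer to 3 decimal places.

Repeatedly combine the two least-probable nodes; the expected code length is the sum of the merged weights.
merge 3/58 + 2/29 → 7/58
merge 5/58 + 7/58 → 6/29
merge 6/29 + 13/58 → 25/58
merge 13/58 + 10/29 → 33/58
merge 25/58 + 33/58 → 1
L = 7/58 + 6/29 + 25/58 + 33/58 + 1 = 135/58 ≈ 2.328 bits/symbol.

2.328 bits/symbol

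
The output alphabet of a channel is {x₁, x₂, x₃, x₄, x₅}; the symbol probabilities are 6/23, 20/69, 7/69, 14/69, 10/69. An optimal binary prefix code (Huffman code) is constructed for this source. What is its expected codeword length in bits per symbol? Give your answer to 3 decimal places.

2.246 bits/symbol

Repeatedly combine the two least-probable nodes; the expected code length is the sum of the merged weights.
merge 7/69 + 10/69 → 17/69
merge 14/69 + 17/69 → 31/69
merge 6/23 + 20/69 → 38/69
merge 31/69 + 38/69 → 1
L = 17/69 + 31/69 + 38/69 + 1 = 155/69 ≈ 2.246 bits/symbol.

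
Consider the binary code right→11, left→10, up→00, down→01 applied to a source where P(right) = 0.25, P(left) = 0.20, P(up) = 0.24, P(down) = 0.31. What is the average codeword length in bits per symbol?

L̄ = Σ pᵢ·ℓᵢ = 0.25·2 + 0.20·2 + 0.24·2 + 0.31·2 = 2 bits/symbol.

2 bits/symbol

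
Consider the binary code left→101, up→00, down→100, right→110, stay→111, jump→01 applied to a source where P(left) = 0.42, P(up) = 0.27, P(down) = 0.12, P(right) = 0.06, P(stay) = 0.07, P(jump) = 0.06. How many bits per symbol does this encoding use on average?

2.67 bits/symbol

L̄ = Σ pᵢ·ℓᵢ = 0.42·3 + 0.27·2 + 0.12·3 + 0.06·3 + 0.07·3 + 0.06·2 = 2.67 bits/symbol.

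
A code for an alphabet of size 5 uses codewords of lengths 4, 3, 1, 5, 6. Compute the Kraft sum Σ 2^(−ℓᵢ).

0.734375

With common denominator 2^6 = 64: Σ 2^(−ℓᵢ) = 4/64 + 8/64 + 32/64 + 2/64 + 1/64 = 47/64 = 0.734375.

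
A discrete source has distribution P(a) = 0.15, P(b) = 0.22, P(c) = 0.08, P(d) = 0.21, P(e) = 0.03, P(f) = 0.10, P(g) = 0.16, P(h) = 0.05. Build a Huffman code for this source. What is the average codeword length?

Repeatedly combine the two least-probable nodes; the expected code length is the sum of the merged weights.
merge 3/100 + 1/20 → 2/25
merge 2/25 + 2/25 → 4/25
merge 1/10 + 3/20 → 1/4
merge 4/25 + 4/25 → 8/25
merge 21/100 + 11/50 → 43/100
merge 1/4 + 8/25 → 57/100
merge 43/100 + 57/100 → 1
L = 2/25 + 4/25 + 1/4 + 8/25 + 43/100 + 57/100 + 1 = 281/100 = 2.81 bits/symbol.

2.81 bits/symbol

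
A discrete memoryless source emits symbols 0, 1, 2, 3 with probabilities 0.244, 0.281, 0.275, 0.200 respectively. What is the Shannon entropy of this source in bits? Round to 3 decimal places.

1.988 bits

H = −Σ pᵢ log₂ pᵢ.
−0.244·log₂(0.244) = 0.4966
−0.281·log₂(0.281) = 0.5146
−0.275·log₂(0.275) = 0.5122
−0.200·log₂(0.200) = 0.4644
Sum ≈ 1.9877 → 1.988 bits.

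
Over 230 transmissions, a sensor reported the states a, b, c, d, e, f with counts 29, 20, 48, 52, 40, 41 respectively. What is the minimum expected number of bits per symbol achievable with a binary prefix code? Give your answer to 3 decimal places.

2.565 bits/symbol

Probabilities are the counts divided by 230.
Repeatedly combine the two least-probable nodes; the expected code length is the sum of the merged weights.
merge 2/23 + 29/230 → 49/230
merge 4/23 + 41/230 → 81/230
merge 24/115 + 49/230 → 97/230
merge 26/115 + 81/230 → 133/230
merge 97/230 + 133/230 → 1
L = 49/230 + 81/230 + 97/230 + 133/230 + 1 = 59/23 ≈ 2.565 bits/symbol.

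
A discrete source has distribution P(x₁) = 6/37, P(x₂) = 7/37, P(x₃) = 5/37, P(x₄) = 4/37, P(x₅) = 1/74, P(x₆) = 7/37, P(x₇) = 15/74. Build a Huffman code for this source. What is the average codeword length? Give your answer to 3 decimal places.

Repeatedly combine the two least-probable nodes; the expected code length is the sum of the merged weights.
merge 1/74 + 4/37 → 9/74
merge 9/74 + 5/37 → 19/74
merge 6/37 + 7/37 → 13/37
merge 7/37 + 15/74 → 29/74
merge 19/74 + 13/37 → 45/74
merge 29/74 + 45/74 → 1
L = 9/74 + 19/74 + 13/37 + 29/74 + 45/74 + 1 = 101/37 ≈ 2.730 bits/symbol.

2.730 bits/symbol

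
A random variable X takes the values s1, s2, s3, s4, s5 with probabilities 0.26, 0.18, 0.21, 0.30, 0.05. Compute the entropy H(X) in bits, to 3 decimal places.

2.161 bits

H = −Σ pᵢ log₂ pᵢ.
−0.26·log₂(0.26) = 0.5053
−0.18·log₂(0.18) = 0.4453
−0.21·log₂(0.21) = 0.4728
−0.30·log₂(0.30) = 0.5211
−0.05·log₂(0.05) = 0.2161
Sum ≈ 2.1606 → 2.161 bits.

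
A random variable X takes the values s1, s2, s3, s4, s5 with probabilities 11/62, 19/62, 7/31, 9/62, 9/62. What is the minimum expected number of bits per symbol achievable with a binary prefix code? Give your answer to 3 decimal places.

Repeatedly combine the two least-probable nodes; the expected code length is the sum of the merged weights.
merge 9/62 + 9/62 → 9/31
merge 11/62 + 7/31 → 25/62
merge 9/31 + 19/62 → 37/62
merge 25/62 + 37/62 → 1
L = 9/31 + 25/62 + 37/62 + 1 = 71/31 ≈ 2.290 bits/symbol.

2.290 bits/symbol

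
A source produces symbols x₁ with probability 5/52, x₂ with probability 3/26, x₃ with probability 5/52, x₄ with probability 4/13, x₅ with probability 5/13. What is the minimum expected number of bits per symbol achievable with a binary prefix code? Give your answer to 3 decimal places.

2.115 bits/symbol

Repeatedly combine the two least-probable nodes; the expected code length is the sum of the merged weights.
merge 5/52 + 5/52 → 5/26
merge 3/26 + 5/26 → 4/13
merge 4/13 + 4/13 → 8/13
merge 5/13 + 8/13 → 1
L = 5/26 + 4/13 + 8/13 + 1 = 55/26 ≈ 2.115 bits/symbol.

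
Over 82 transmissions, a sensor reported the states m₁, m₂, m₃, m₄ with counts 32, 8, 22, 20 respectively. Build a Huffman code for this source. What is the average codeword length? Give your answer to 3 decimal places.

Probabilities are the counts divided by 82.
Repeatedly combine the two least-probable nodes; the expected code length is the sum of the merged weights.
merge 4/41 + 10/41 → 14/41
merge 11/41 + 14/41 → 25/41
merge 16/41 + 25/41 → 1
L = 14/41 + 25/41 + 1 = 80/41 ≈ 1.951 bits/symbol.

1.951 bits/symbol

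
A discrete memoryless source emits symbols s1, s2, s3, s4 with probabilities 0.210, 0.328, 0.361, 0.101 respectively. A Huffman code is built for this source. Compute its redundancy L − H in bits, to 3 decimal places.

Entropy H = −Σ p log₂ p ≈ 1.8650 bits.
Huffman merges: 101/1000+21/100→311/1000; 311/1000+41/125→639/1000; 361/1000+639/1000→1. L = 39/20 ≈ 1.9500.
L − H = 1.9500 − 1.8650 = 0.085 bits.

0.085 bits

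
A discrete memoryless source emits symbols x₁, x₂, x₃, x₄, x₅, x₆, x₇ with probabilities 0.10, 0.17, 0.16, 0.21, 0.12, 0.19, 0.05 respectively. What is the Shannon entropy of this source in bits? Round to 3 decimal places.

2.701 bits

H = −Σ pᵢ log₂ pᵢ.
−0.10·log₂(0.10) = 0.3322
−0.17·log₂(0.17) = 0.4346
−0.16·log₂(0.16) = 0.4230
−0.21·log₂(0.21) = 0.4728
−0.12·log₂(0.12) = 0.3671
−0.19·log₂(0.19) = 0.4552
−0.05·log₂(0.05) = 0.2161
Sum ≈ 2.7010 → 2.701 bits.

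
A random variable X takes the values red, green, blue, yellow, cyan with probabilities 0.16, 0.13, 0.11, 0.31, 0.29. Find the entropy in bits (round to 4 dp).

H = −Σ pᵢ log₂ pᵢ.
−0.16·log₂(0.16) = 0.4230
−0.13·log₂(0.13) = 0.3826
−0.11·log₂(0.11) = 0.3503
−0.31·log₂(0.31) = 0.5238
−0.29·log₂(0.29) = 0.5179
Sum ≈ 2.1976 → 2.1976 bits.

2.1976 bits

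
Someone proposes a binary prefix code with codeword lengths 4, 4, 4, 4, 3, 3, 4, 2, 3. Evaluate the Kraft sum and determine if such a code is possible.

0.9375; yes

With common denominator 2^4 = 16: Σ 2^(−ℓᵢ) = 1/16 + 1/16 + 1/16 + 1/16 + 2/16 + 2/16 + 1/16 + 4/16 + 2/16 = 15/16 = 0.9375.
Kraft's inequality requires Σ ≤ 1; here Σ = 0.9375 ≤ 1, so such a prefix code exists.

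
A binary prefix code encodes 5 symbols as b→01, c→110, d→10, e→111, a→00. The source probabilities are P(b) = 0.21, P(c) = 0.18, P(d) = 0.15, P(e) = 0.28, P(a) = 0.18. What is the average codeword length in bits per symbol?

2.46 bits/symbol

L̄ = Σ pᵢ·ℓᵢ = 0.21·2 + 0.18·3 + 0.15·2 + 0.28·3 + 0.18·2 = 2.46 bits/symbol.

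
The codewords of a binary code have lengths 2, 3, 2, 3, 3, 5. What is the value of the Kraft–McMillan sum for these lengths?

With common denominator 2^5 = 32: Σ 2^(−ℓᵢ) = 8/32 + 4/32 + 8/32 + 4/32 + 4/32 + 1/32 = 29/32 = 0.90625.

0.90625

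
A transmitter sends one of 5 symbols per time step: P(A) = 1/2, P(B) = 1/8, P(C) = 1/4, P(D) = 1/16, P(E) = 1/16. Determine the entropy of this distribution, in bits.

Each probability is a power of 1/2, so log₂(1/p) is an integer.
H = Σ p·log₂(1/p) = 1/2·1 + 1/8·3 + 1/4·2 + 1/16·4 + 1/16·4 = 1.875 bits.

1.875 bits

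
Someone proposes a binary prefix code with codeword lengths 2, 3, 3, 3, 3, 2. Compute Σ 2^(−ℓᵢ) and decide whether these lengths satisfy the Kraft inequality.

1; yes

With common denominator 2^3 = 8: Σ 2^(−ℓᵢ) = 2/8 + 1/8 + 1/8 + 1/8 + 1/8 + 2/8 = 8/8 = 1.
Kraft's inequality requires Σ ≤ 1; here Σ = 1 ≤ 1, so such a prefix code exists.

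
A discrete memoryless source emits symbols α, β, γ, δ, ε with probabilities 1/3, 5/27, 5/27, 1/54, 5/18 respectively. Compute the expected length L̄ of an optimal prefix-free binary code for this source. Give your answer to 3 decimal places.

2.204 bits/symbol

Repeatedly combine the two least-probable nodes; the expected code length is the sum of the merged weights.
merge 1/54 + 5/27 → 11/54
merge 5/27 + 11/54 → 7/18
merge 5/18 + 1/3 → 11/18
merge 7/18 + 11/18 → 1
L = 11/54 + 7/18 + 11/18 + 1 = 119/54 ≈ 2.204 bits/symbol.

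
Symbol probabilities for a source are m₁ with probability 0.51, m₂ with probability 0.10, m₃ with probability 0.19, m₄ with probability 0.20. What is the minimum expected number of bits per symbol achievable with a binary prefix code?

1.78 bits/symbol

Repeatedly combine the two least-probable nodes; the expected code length is the sum of the merged weights.
merge 1/10 + 19/100 → 29/100
merge 1/5 + 29/100 → 49/100
merge 49/100 + 51/100 → 1
L = 29/100 + 49/100 + 1 = 89/50 = 1.78 bits/symbol.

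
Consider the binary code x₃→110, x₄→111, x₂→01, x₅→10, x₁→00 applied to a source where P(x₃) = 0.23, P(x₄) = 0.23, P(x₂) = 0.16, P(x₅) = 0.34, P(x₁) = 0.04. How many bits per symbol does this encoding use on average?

2.46 bits/symbol

L̄ = Σ pᵢ·ℓᵢ = 0.23·3 + 0.23·3 + 0.16·2 + 0.34·2 + 0.04·2 = 2.46 bits/symbol.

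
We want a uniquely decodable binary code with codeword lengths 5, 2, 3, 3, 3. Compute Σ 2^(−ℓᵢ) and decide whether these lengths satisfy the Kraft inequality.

With common denominator 2^5 = 32: Σ 2^(−ℓᵢ) = 1/32 + 8/32 + 4/32 + 4/32 + 4/32 = 21/32 = 0.65625.
Kraft's inequality requires Σ ≤ 1; here Σ = 0.65625 ≤ 1, so such a prefix code exists.

0.65625; yes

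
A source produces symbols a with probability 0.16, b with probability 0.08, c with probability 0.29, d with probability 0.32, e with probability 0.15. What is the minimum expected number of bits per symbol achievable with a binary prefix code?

2.23 bits/symbol

Repeatedly combine the two least-probable nodes; the expected code length is the sum of the merged weights.
merge 2/25 + 3/20 → 23/100
merge 4/25 + 23/100 → 39/100
merge 29/100 + 8/25 → 61/100
merge 39/100 + 61/100 → 1
L = 23/100 + 39/100 + 61/100 + 1 = 223/100 = 2.23 bits/symbol.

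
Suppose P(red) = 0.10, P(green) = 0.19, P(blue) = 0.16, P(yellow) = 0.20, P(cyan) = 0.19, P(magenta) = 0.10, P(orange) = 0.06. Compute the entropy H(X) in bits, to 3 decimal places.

2.706 bits

H = −Σ pᵢ log₂ pᵢ.
−0.10·log₂(0.10) = 0.3322
−0.19·log₂(0.19) = 0.4552
−0.16·log₂(0.16) = 0.4230
−0.20·log₂(0.20) = 0.4644
−0.19·log₂(0.19) = 0.4552
−0.10·log₂(0.10) = 0.3322
−0.06·log₂(0.06) = 0.2435
Sum ≈ 2.7058 → 2.706 bits.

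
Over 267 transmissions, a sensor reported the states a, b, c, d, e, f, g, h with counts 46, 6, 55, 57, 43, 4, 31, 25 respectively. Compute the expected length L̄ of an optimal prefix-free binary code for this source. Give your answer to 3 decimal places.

Probabilities are the counts divided by 267.
Repeatedly combine the two least-probable nodes; the expected code length is the sum of the merged weights.
merge 4/267 + 2/89 → 10/267
merge 10/267 + 25/267 → 35/267
merge 31/267 + 35/267 → 22/89
merge 43/267 + 46/267 → 1/3
merge 55/267 + 19/89 → 112/267
merge 22/89 + 1/3 → 155/267
merge 112/267 + 155/267 → 1
L = 10/267 + 35/267 + 22/89 + 1/3 + 112/267 + 155/267 + 1 = 734/267 ≈ 2.749 bits/symbol.

2.749 bits/symbol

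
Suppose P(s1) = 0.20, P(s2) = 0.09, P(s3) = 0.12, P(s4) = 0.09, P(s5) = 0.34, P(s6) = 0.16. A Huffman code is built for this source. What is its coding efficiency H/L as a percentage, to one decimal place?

97.9%

Entropy H = −Σ p log₂ p ≈ 2.4090 bits.
Huffman merges: 9/100+9/100→9/50; 3/25+4/25→7/25; 9/50+1/5→19/50; 7/25+17/50→31/50; 19/50+31/50→1. L = 123/50 ≈ 2.4600.
Efficiency = H/L = 2.4090/2.4600 = 97.9%.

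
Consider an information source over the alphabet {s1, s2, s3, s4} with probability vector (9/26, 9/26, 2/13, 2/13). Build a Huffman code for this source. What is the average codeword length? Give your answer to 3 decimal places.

Repeatedly combine the two least-probable nodes; the expected code length is the sum of the merged weights.
merge 2/13 + 2/13 → 4/13
merge 4/13 + 9/26 → 17/26
merge 9/26 + 17/26 → 1
L = 4/13 + 17/26 + 1 = 51/26 ≈ 1.962 bits/symbol.

1.962 bits/symbol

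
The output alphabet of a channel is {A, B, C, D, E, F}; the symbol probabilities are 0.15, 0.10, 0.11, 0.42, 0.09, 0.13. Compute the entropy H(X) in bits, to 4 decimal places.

H = −Σ pᵢ log₂ pᵢ.
−0.15·log₂(0.15) = 0.4105
−0.10·log₂(0.10) = 0.3322
−0.11·log₂(0.11) = 0.3503
−0.42·log₂(0.42) = 0.5256
−0.09·log₂(0.09) = 0.3127
−0.13·log₂(0.13) = 0.3826
Sum ≈ 2.3140 → 2.3140 bits.

2.3140 bits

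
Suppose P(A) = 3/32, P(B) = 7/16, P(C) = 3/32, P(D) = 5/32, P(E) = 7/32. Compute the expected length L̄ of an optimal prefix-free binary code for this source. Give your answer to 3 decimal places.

Repeatedly combine the two least-probable nodes; the expected code length is the sum of the merged weights.
merge 3/32 + 3/32 → 3/16
merge 5/32 + 3/16 → 11/32
merge 7/32 + 11/32 → 9/16
merge 7/16 + 9/16 → 1
L = 3/16 + 11/32 + 9/16 + 1 = 67/32 ≈ 2.094 bits/symbol.

2.094 bits/symbol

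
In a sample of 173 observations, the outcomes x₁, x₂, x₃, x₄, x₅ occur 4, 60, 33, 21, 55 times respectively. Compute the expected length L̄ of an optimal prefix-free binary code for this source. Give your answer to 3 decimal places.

2.133 bits/symbol

Probabilities are the counts divided by 173.
Repeatedly combine the two least-probable nodes; the expected code length is the sum of the merged weights.
merge 4/173 + 21/173 → 25/173
merge 25/173 + 33/173 → 58/173
merge 55/173 + 58/173 → 113/173
merge 60/173 + 113/173 → 1
L = 25/173 + 58/173 + 113/173 + 1 = 369/173 ≈ 2.133 bits/symbol.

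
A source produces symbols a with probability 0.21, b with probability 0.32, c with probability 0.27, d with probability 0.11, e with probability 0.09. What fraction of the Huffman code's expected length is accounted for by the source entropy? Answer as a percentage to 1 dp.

Entropy H = −Σ p log₂ p ≈ 2.1718 bits.
Huffman merges: 9/100+11/100→1/5; 1/5+21/100→41/100; 27/100+8/25→59/100; 41/100+59/100→1. L = 11/5 ≈ 2.2000.
Efficiency = H/L = 2.1718/2.2000 = 98.7%.

98.7%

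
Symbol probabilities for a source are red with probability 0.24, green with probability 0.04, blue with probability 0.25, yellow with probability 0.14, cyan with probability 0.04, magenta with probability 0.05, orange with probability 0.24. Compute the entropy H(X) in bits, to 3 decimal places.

H = −Σ pᵢ log₂ pᵢ.
−0.24·log₂(0.24) = 0.4941
−0.04·log₂(0.04) = 0.1858
−0.25·log₂(0.25) = 0.5000
−0.14·log₂(0.14) = 0.3971
−0.04·log₂(0.04) = 0.1858
−0.05·log₂(0.05) = 0.2161
−0.24·log₂(0.24) = 0.4941
Sum ≈ 2.4730 → 2.473 bits.

2.473 bits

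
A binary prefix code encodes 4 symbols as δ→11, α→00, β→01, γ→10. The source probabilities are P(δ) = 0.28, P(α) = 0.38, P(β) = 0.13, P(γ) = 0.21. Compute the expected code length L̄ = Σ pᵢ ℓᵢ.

2 bits/symbol

L̄ = Σ pᵢ·ℓᵢ = 0.28·2 + 0.38·2 + 0.13·2 + 0.21·2 = 2 bits/symbol.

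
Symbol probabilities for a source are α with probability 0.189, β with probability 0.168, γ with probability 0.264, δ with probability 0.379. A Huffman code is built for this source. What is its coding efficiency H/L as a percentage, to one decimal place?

Entropy H = −Σ p log₂ p ≈ 1.9244 bits.
Huffman merges: 21/125+189/1000→357/1000; 33/125+357/1000→621/1000; 379/1000+621/1000→1. L = 989/500 ≈ 1.9780.
Efficiency = H/L = 1.9244/1.9780 = 97.3%.

97.3%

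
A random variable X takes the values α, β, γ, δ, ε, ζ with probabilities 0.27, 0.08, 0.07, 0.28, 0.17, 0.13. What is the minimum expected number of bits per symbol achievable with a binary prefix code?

Repeatedly combine the two least-probable nodes; the expected code length is the sum of the merged weights.
merge 7/100 + 2/25 → 3/20
merge 13/100 + 3/20 → 7/25
merge 17/100 + 27/100 → 11/25
merge 7/25 + 7/25 → 14/25
merge 11/25 + 14/25 → 1
L = 3/20 + 7/25 + 11/25 + 14/25 + 1 = 243/100 = 2.43 bits/symbol.

2.43 bits/symbol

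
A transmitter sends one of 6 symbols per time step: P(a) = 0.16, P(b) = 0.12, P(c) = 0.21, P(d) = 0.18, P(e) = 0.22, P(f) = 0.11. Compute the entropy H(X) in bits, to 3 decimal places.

2.539 bits

H = −Σ pᵢ log₂ pᵢ.
−0.16·log₂(0.16) = 0.4230
−0.12·log₂(0.12) = 0.3671
−0.21·log₂(0.21) = 0.4728
−0.18·log₂(0.18) = 0.4453
−0.22·log₂(0.22) = 0.4806
−0.11·log₂(0.11) = 0.3503
Sum ≈ 2.5391 → 2.539 bits.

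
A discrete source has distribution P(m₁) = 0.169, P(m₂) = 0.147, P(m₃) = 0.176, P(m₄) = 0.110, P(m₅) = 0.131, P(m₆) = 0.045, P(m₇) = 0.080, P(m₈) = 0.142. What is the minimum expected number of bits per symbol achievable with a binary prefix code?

Repeatedly combine the two least-probable nodes; the expected code length is the sum of the merged weights.
merge 9/200 + 2/25 → 1/8
merge 11/100 + 1/8 → 47/200
merge 131/1000 + 71/500 → 273/1000
merge 147/1000 + 169/1000 → 79/250
merge 22/125 + 47/200 → 411/1000
merge 273/1000 + 79/250 → 589/1000
merge 411/1000 + 589/1000 → 1
L = 1/8 + 47/200 + 273/1000 + 79/250 + 411/1000 + 589/1000 + 1 = 2949/1000 = 2.949 bits/symbol.

2.949 bits/symbol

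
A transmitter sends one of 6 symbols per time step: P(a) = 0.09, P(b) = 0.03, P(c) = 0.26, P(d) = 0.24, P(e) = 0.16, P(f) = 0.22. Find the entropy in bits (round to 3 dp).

H = −Σ pᵢ log₂ pᵢ.
−0.09·log₂(0.09) = 0.3127
−0.03·log₂(0.03) = 0.1518
−0.26·log₂(0.26) = 0.5053
−0.24·log₂(0.24) = 0.4941
−0.16·log₂(0.16) = 0.4230
−0.22·log₂(0.22) = 0.4806
Sum ≈ 2.3674 → 2.367 bits.

2.367 bits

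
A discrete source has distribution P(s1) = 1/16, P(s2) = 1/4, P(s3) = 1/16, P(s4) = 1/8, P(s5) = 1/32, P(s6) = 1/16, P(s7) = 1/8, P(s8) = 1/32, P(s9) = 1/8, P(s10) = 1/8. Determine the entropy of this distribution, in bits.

3.0625 bits

Each probability is a power of 1/2, so log₂(1/p) is an integer.
H = Σ p·log₂(1/p) = 1/16·4 + 1/4·2 + 1/16·4 + 1/8·3 + 1/32·5 + 1/16·4 + 1/8·3 + 1/32·5 + 1/8·3 + 1/8·3 = 3.0625 bits.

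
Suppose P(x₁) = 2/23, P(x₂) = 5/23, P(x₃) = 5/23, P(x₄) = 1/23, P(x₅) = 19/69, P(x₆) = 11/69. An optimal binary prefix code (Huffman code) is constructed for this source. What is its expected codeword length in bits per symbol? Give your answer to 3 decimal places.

2.420 bits/symbol

Repeatedly combine the two least-probable nodes; the expected code length is the sum of the merged weights.
merge 1/23 + 2/23 → 3/23
merge 3/23 + 11/69 → 20/69
merge 5/23 + 5/23 → 10/23
merge 19/69 + 20/69 → 13/23
merge 10/23 + 13/23 → 1
L = 3/23 + 20/69 + 10/23 + 13/23 + 1 = 167/69 ≈ 2.420 bits/symbol.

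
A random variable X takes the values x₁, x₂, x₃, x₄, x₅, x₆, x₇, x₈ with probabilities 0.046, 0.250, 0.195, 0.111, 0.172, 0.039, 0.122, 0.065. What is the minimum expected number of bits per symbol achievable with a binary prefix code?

Repeatedly combine the two least-probable nodes; the expected code length is the sum of the merged weights.
merge 39/1000 + 23/500 → 17/200
merge 13/200 + 17/200 → 3/20
merge 111/1000 + 61/500 → 233/1000
merge 3/20 + 43/250 → 161/500
merge 39/200 + 233/1000 → 107/250
merge 1/4 + 161/500 → 143/250
merge 107/250 + 143/250 → 1
L = 17/200 + 3/20 + 233/1000 + 161/500 + 107/250 + 143/250 + 1 = 279/100 = 2.79 bits/symbol.

2.79 bits/symbol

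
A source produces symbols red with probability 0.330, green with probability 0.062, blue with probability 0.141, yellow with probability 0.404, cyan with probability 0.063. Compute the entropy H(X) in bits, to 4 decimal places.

1.9546 bits

H = −Σ pᵢ log₂ pᵢ.
−0.330·log₂(0.330) = 0.5278
−0.062·log₂(0.062) = 0.2487
−0.141·log₂(0.141) = 0.3985
−0.404·log₂(0.404) = 0.5283
−0.063·log₂(0.063) = 0.2513
Sum ≈ 1.9546 → 1.9546 bits.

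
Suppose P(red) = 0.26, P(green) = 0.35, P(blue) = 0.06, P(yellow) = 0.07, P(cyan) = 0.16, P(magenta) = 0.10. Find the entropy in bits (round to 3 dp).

2.303 bits

H = −Σ pᵢ log₂ pᵢ.
−0.26·log₂(0.26) = 0.5053
−0.35·log₂(0.35) = 0.5301
−0.06·log₂(0.06) = 0.2435
−0.07·log₂(0.07) = 0.2686
−0.16·log₂(0.16) = 0.4230
−0.10·log₂(0.10) = 0.3322
Sum ≈ 2.3027 → 2.303 bits.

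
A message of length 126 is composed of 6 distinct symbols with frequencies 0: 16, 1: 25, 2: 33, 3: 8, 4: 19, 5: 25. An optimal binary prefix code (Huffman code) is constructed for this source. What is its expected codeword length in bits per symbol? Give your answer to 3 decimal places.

Probabilities are the counts divided by 126.
Repeatedly combine the two least-probable nodes; the expected code length is the sum of the merged weights.
merge 4/63 + 8/63 → 4/21
merge 19/126 + 4/21 → 43/126
merge 25/126 + 25/126 → 25/63
merge 11/42 + 43/126 → 38/63
merge 25/63 + 38/63 → 1
L = 4/21 + 43/126 + 25/63 + 38/63 + 1 = 319/126 ≈ 2.532 bits/symbol.

2.532 bits/symbol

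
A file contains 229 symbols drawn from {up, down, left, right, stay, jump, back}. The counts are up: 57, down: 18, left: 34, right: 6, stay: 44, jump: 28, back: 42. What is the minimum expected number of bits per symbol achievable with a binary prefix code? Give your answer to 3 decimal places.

Probabilities are the counts divided by 229.
Repeatedly combine the two least-probable nodes; the expected code length is the sum of the merged weights.
merge 6/229 + 18/229 → 24/229
merge 24/229 + 28/229 → 52/229
merge 34/229 + 42/229 → 76/229
merge 44/229 + 52/229 → 96/229
merge 57/229 + 76/229 → 133/229
merge 96/229 + 133/229 → 1
L = 24/229 + 52/229 + 76/229 + 96/229 + 133/229 + 1 = 610/229 ≈ 2.664 bits/symbol.

2.664 bits/symbol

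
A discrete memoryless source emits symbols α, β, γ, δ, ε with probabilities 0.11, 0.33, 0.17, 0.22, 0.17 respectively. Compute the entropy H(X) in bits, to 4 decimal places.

2.2279 bits

H = −Σ pᵢ log₂ pᵢ.
−0.11·log₂(0.11) = 0.3503
−0.33·log₂(0.33) = 0.5278
−0.17·log₂(0.17) = 0.4346
−0.22·log₂(0.22) = 0.4806
−0.17·log₂(0.17) = 0.4346
Sum ≈ 2.2279 → 2.2279 bits.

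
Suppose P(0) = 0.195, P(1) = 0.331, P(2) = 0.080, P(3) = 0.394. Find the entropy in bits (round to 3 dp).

1.809 bits

H = −Σ pᵢ log₂ pᵢ.
−0.195·log₂(0.195) = 0.4599
−0.331·log₂(0.331) = 0.5280
−0.080·log₂(0.080) = 0.2915
−0.394·log₂(0.394) = 0.5294
Sum ≈ 1.8088 → 1.809 bits.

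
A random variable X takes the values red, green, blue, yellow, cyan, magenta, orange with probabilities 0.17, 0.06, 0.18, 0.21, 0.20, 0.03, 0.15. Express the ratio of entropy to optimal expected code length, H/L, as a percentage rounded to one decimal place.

97.9%

Entropy H = −Σ p log₂ p ≈ 2.6229 bits.
Huffman merges: 3/100+3/50→9/100; 9/100+3/20→6/25; 17/100+9/50→7/20; 1/5+21/100→41/100; 6/25+7/20→59/100; 41/100+59/100→1. L = 67/25 ≈ 2.6800.
Efficiency = H/L = 2.6229/2.6800 = 97.9%.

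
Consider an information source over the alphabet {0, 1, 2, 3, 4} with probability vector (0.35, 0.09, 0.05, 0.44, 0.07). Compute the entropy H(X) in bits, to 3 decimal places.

1.849 bits

H = −Σ pᵢ log₂ pᵢ.
−0.35·log₂(0.35) = 0.5301
−0.09·log₂(0.09) = 0.3127
−0.05·log₂(0.05) = 0.2161
−0.44·log₂(0.44) = 0.5211
−0.07·log₂(0.07) = 0.2686
Sum ≈ 1.8486 → 1.849 bits.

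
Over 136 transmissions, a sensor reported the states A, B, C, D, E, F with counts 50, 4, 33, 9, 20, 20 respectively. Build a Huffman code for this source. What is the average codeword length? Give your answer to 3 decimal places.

Probabilities are the counts divided by 136.
Repeatedly combine the two least-probable nodes; the expected code length is the sum of the merged weights.
merge 1/34 + 9/136 → 13/136
merge 13/136 + 5/34 → 33/136
merge 5/34 + 33/136 → 53/136
merge 33/136 + 25/68 → 83/136
merge 53/136 + 83/136 → 1
L = 13/136 + 33/136 + 53/136 + 83/136 + 1 = 159/68 ≈ 2.338 bits/symbol.

2.338 bits/symbol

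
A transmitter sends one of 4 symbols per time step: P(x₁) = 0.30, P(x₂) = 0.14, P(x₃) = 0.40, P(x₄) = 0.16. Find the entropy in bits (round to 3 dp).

H = −Σ pᵢ log₂ pᵢ.
−0.30·log₂(0.30) = 0.5211
−0.14·log₂(0.14) = 0.3971
−0.40·log₂(0.40) = 0.5288
−0.16·log₂(0.16) = 0.4230
Sum ≈ 1.8700 → 1.870 bits.

1.870 bits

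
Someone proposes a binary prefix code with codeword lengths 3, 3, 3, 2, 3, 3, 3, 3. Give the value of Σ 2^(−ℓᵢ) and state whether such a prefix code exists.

1.125; no

With common denominator 2^3 = 8: Σ 2^(−ℓᵢ) = 1/8 + 1/8 + 1/8 + 2/8 + 1/8 + 1/8 + 1/8 + 1/8 = 9/8 = 1.125.
Kraft's inequality requires Σ ≤ 1; here Σ = 1.125 > 1, so no such prefix code exists.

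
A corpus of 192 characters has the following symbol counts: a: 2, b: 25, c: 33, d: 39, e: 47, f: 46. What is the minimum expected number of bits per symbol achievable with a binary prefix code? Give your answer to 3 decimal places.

2.453 bits/symbol

Probabilities are the counts divided by 192.
Repeatedly combine the two least-probable nodes; the expected code length is the sum of the merged weights.
merge 1/96 + 25/192 → 9/64
merge 9/64 + 11/64 → 5/16
merge 13/64 + 23/96 → 85/192
merge 47/192 + 5/16 → 107/192
merge 85/192 + 107/192 → 1
L = 9/64 + 5/16 + 85/192 + 107/192 + 1 = 157/64 ≈ 2.453 bits/symbol.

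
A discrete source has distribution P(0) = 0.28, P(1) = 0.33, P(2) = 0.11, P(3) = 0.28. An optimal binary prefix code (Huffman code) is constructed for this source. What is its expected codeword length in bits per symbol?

2 bits/symbol

Repeatedly combine the two least-probable nodes; the expected code length is the sum of the merged weights.
merge 11/100 + 7/25 → 39/100
merge 7/25 + 33/100 → 61/100
merge 39/100 + 61/100 → 1
L = 39/100 + 61/100 + 1 = 2 bits/symbol.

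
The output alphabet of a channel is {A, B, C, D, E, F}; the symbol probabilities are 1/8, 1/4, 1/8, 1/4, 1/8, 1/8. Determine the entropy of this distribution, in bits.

Each probability is a power of 1/2, so log₂(1/p) is an integer.
H = Σ p·log₂(1/p) = 1/8·3 + 1/4·2 + 1/8·3 + 1/4·2 + 1/8·3 + 1/8·3 = 2.5 bits.

2.5 bits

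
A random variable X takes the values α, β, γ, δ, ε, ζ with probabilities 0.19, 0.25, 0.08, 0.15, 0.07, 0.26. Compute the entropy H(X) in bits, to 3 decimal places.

H = −Σ pᵢ log₂ pᵢ.
−0.19·log₂(0.19) = 0.4552
−0.25·log₂(0.25) = 0.5000
−0.08·log₂(0.08) = 0.2915
−0.15·log₂(0.15) = 0.4105
−0.07·log₂(0.07) = 0.2686
−0.26·log₂(0.26) = 0.5053
Sum ≈ 2.4311 → 2.431 bits.

2.431 bits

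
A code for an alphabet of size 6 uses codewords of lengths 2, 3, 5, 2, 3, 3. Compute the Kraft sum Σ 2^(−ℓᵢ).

0.90625

With common denominator 2^5 = 32: Σ 2^(−ℓᵢ) = 8/32 + 4/32 + 1/32 + 8/32 + 4/32 + 4/32 = 29/32 = 0.90625.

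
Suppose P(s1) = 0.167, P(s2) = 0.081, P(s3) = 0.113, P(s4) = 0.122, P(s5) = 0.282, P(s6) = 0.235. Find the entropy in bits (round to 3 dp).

H = −Σ pᵢ log₂ pᵢ.
−0.167·log₂(0.167) = 0.4312
−0.081·log₂(0.081) = 0.2937
−0.113·log₂(0.113) = 0.3555
−0.122·log₂(0.122) = 0.3703
−0.282·log₂(0.282) = 0.5150
−0.235·log₂(0.235) = 0.4910
Sum ≈ 2.4566 → 2.457 bits.

2.457 bits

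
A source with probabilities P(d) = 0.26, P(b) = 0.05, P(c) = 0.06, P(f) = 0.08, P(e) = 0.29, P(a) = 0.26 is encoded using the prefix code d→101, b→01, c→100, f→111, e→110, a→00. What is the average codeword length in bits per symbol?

L̄ = Σ pᵢ·ℓᵢ = 0.26·3 + 0.05·2 + 0.06·3 + 0.08·3 + 0.29·3 + 0.26·2 = 2.69 bits/symbol.

2.69 bits/symbol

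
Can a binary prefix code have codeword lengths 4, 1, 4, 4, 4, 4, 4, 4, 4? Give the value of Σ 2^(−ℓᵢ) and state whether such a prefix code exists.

1; yes

With common denominator 2^4 = 16: Σ 2^(−ℓᵢ) = 1/16 + 8/16 + 1/16 + 1/16 + 1/16 + 1/16 + 1/16 + 1/16 + 1/16 = 16/16 = 1.
Kraft's inequality requires Σ ≤ 1; here Σ = 1 ≤ 1, so such a prefix code exists.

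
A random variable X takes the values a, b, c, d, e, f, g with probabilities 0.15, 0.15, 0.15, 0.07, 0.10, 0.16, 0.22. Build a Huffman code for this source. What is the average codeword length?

Repeatedly combine the two least-probable nodes; the expected code length is the sum of the merged weights.
merge 7/100 + 1/10 → 17/100
merge 3/20 + 3/20 → 3/10
merge 3/20 + 4/25 → 31/100
merge 17/100 + 11/50 → 39/100
merge 3/10 + 31/100 → 61/100
merge 39/100 + 61/100 → 1
L = 17/100 + 3/10 + 31/100 + 39/100 + 61/100 + 1 = 139/50 = 2.78 bits/symbol.

2.78 bits/symbol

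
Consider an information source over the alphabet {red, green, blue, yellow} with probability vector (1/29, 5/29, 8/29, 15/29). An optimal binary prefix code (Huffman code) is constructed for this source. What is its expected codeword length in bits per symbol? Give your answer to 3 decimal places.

Repeatedly combine the two least-probable nodes; the expected code length is the sum of the merged weights.
merge 1/29 + 5/29 → 6/29
merge 6/29 + 8/29 → 14/29
merge 14/29 + 15/29 → 1
L = 6/29 + 14/29 + 1 = 49/29 ≈ 1.690 bits/symbol.

1.690 bits/symbol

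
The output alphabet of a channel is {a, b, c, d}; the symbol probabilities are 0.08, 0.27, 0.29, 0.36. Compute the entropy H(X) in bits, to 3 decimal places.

H = −Σ pᵢ log₂ pᵢ.
−0.08·log₂(0.08) = 0.2915
−0.27·log₂(0.27) = 0.5100
−0.29·log₂(0.29) = 0.5179
−0.36·log₂(0.36) = 0.5306
Sum ≈ 1.8500 → 1.850 bits.

1.850 bits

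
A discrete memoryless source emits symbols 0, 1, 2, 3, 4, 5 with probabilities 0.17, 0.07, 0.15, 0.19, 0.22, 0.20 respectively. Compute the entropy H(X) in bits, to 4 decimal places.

H = −Σ pᵢ log₂ pᵢ.
−0.17·log₂(0.17) = 0.4346
−0.07·log₂(0.07) = 0.2686
−0.15·log₂(0.15) = 0.4105
−0.19·log₂(0.19) = 0.4552
−0.22·log₂(0.22) = 0.4806
−0.20·log₂(0.20) = 0.4644
Sum ≈ 2.5139 → 2.5139 bits.

2.5139 bits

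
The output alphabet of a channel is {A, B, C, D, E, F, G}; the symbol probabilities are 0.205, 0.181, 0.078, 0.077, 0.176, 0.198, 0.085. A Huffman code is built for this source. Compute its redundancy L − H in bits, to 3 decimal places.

0.059 bits

Entropy H = −Σ p log₂ p ≈ 2.6929 bits.
Huffman merges: 77/1000+39/500→31/200; 17/200+31/200→6/25; 22/125+181/1000→357/1000; 99/500+41/200→403/1000; 6/25+357/1000→597/1000; 403/1000+597/1000→1. L = 344/125 ≈ 2.7520.
L − H = 2.7520 − 2.6929 = 0.059 bits.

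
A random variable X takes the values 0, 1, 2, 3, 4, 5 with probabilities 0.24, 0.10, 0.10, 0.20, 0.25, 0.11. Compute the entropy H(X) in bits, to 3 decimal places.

H = −Σ pᵢ log₂ pᵢ.
−0.24·log₂(0.24) = 0.4941
−0.10·log₂(0.10) = 0.3322
−0.10·log₂(0.10) = 0.3322
−0.20·log₂(0.20) = 0.4644
−0.25·log₂(0.25) = 0.5000
−0.11·log₂(0.11) = 0.3503
Sum ≈ 2.4732 → 2.473 bits.

2.473 bits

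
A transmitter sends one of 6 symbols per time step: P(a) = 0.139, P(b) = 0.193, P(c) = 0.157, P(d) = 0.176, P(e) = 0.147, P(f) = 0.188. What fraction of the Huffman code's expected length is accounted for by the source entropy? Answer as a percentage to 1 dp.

98.3%

Entropy H = −Σ p log₂ p ≈ 2.5742 bits.
Huffman merges: 139/1000+147/1000→143/500; 157/1000+22/125→333/1000; 47/250+193/1000→381/1000; 143/500+333/1000→619/1000; 381/1000+619/1000→1. L = 2619/1000 ≈ 2.6190.
Efficiency = H/L = 2.5742/2.6190 = 98.3%.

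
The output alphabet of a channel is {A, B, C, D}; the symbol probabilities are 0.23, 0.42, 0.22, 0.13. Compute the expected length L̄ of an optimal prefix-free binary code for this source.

Repeatedly combine the two least-probable nodes; the expected code length is the sum of the merged weights.
merge 13/100 + 11/50 → 7/20
merge 23/100 + 7/20 → 29/50
merge 21/50 + 29/50 → 1
L = 7/20 + 29/50 + 1 = 193/100 = 1.93 bits/symbol.

1.93 bits/symbol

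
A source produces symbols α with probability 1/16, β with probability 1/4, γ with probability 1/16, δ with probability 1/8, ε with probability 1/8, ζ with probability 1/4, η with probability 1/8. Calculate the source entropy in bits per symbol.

2.625 bits

Each probability is a power of 1/2, so log₂(1/p) is an integer.
H = Σ p·log₂(1/p) = 1/16·4 + 1/4·2 + 1/16·4 + 1/8·3 + 1/8·3 + 1/4·2 + 1/8·3 = 2.625 bits.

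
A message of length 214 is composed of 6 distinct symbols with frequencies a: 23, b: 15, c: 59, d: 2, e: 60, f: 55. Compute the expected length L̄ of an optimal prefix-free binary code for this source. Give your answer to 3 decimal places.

Probabilities are the counts divided by 214.
Repeatedly combine the two least-probable nodes; the expected code length is the sum of the merged weights.
merge 1/107 + 15/214 → 17/214
merge 17/214 + 23/214 → 20/107
merge 20/107 + 55/214 → 95/214
merge 59/214 + 30/107 → 119/214
merge 95/214 + 119/214 → 1
L = 17/214 + 20/107 + 95/214 + 119/214 + 1 = 485/214 ≈ 2.266 bits/symbol.

2.266 bits/symbol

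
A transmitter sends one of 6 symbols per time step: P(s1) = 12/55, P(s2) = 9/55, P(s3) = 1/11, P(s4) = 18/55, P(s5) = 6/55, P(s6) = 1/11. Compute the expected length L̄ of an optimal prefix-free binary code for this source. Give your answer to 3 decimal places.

2.455 bits/symbol

Repeatedly combine the two least-probable nodes; the expected code length is the sum of the merged weights.
merge 1/11 + 1/11 → 2/11
merge 6/55 + 9/55 → 3/11
merge 2/11 + 12/55 → 2/5
merge 3/11 + 18/55 → 3/5
merge 2/5 + 3/5 → 1
L = 2/11 + 3/11 + 2/5 + 3/5 + 1 = 27/11 ≈ 2.455 bits/symbol.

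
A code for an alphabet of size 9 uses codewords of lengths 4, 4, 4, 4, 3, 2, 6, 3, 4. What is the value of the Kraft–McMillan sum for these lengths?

0.828125

With common denominator 2^6 = 64: Σ 2^(−ℓᵢ) = 4/64 + 4/64 + 4/64 + 4/64 + 8/64 + 16/64 + 1/64 + 8/64 + 4/64 = 53/64 = 0.828125.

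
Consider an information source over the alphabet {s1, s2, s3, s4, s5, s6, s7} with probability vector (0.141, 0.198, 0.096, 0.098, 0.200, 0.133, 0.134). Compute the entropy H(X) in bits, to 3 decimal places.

2.754 bits

H = −Σ pᵢ log₂ pᵢ.
−0.141·log₂(0.141) = 0.3985
−0.198·log₂(0.198) = 0.4626
−0.096·log₂(0.096) = 0.3246
−0.098·log₂(0.098) = 0.3284
−0.200·log₂(0.200) = 0.4644
−0.133·log₂(0.133) = 0.3871
−0.134·log₂(0.134) = 0.3886
Sum ≈ 2.7541 → 2.754 bits.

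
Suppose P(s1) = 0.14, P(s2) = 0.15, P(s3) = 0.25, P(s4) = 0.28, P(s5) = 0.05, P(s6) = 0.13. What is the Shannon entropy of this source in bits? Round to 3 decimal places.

H = −Σ pᵢ log₂ pᵢ.
−0.14·log₂(0.14) = 0.3971
−0.15·log₂(0.15) = 0.4105
−0.25·log₂(0.25) = 0.5000
−0.28·log₂(0.28) = 0.5142
−0.05·log₂(0.05) = 0.2161
−0.13·log₂(0.13) = 0.3826
Sum ≈ 2.4206 → 2.421 bits.

2.421 bits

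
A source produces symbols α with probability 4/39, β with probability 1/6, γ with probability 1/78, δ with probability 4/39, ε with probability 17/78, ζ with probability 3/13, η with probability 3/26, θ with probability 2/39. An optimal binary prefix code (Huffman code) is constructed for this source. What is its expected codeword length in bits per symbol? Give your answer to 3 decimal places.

2.782 bits/symbol

Repeatedly combine the two least-probable nodes; the expected code length is the sum of the merged weights.
merge 1/78 + 2/39 → 5/78
merge 5/78 + 4/39 → 1/6
merge 4/39 + 3/26 → 17/78
merge 1/6 + 1/6 → 1/3
merge 17/78 + 17/78 → 17/39
merge 3/13 + 1/3 → 22/39
merge 17/39 + 22/39 → 1
L = 5/78 + 1/6 + 17/78 + 1/3 + 17/39 + 22/39 + 1 = 217/78 ≈ 2.782 bits/symbol.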